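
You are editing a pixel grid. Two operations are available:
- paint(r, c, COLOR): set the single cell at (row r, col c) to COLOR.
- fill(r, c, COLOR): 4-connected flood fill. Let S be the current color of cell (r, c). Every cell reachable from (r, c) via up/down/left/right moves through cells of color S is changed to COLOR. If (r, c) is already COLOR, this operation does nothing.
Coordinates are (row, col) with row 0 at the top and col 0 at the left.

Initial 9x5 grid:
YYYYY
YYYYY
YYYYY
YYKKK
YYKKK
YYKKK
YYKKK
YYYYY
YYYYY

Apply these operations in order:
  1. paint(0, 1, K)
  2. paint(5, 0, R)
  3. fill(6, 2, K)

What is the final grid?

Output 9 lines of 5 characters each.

After op 1 paint(0,1,K):
YKYYY
YYYYY
YYYYY
YYKKK
YYKKK
YYKKK
YYKKK
YYYYY
YYYYY
After op 2 paint(5,0,R):
YKYYY
YYYYY
YYYYY
YYKKK
YYKKK
RYKKK
YYKKK
YYYYY
YYYYY
After op 3 fill(6,2,K) [0 cells changed]:
YKYYY
YYYYY
YYYYY
YYKKK
YYKKK
RYKKK
YYKKK
YYYYY
YYYYY

Answer: YKYYY
YYYYY
YYYYY
YYKKK
YYKKK
RYKKK
YYKKK
YYYYY
YYYYY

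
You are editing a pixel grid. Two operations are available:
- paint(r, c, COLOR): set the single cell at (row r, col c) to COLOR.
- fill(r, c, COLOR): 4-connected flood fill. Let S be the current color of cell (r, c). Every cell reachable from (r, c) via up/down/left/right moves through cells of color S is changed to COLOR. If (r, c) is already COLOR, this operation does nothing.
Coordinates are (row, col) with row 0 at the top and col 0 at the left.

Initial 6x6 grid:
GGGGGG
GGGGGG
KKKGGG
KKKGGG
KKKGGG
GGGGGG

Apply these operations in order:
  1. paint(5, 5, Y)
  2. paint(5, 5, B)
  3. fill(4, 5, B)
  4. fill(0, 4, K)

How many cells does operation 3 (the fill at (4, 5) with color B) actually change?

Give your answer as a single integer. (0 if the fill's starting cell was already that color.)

Answer: 26

Derivation:
After op 1 paint(5,5,Y):
GGGGGG
GGGGGG
KKKGGG
KKKGGG
KKKGGG
GGGGGY
After op 2 paint(5,5,B):
GGGGGG
GGGGGG
KKKGGG
KKKGGG
KKKGGG
GGGGGB
After op 3 fill(4,5,B) [26 cells changed]:
BBBBBB
BBBBBB
KKKBBB
KKKBBB
KKKBBB
BBBBBB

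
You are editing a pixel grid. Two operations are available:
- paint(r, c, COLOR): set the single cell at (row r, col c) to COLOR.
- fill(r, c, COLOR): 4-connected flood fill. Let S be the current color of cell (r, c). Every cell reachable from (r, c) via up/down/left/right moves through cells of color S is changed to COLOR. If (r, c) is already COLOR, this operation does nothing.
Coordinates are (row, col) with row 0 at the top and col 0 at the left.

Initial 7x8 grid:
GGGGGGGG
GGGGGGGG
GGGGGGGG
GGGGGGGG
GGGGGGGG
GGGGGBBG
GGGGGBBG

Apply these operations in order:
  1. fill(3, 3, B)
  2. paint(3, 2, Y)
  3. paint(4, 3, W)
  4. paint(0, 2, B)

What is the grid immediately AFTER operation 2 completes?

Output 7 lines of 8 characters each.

After op 1 fill(3,3,B) [52 cells changed]:
BBBBBBBB
BBBBBBBB
BBBBBBBB
BBBBBBBB
BBBBBBBB
BBBBBBBB
BBBBBBBB
After op 2 paint(3,2,Y):
BBBBBBBB
BBBBBBBB
BBBBBBBB
BBYBBBBB
BBBBBBBB
BBBBBBBB
BBBBBBBB

Answer: BBBBBBBB
BBBBBBBB
BBBBBBBB
BBYBBBBB
BBBBBBBB
BBBBBBBB
BBBBBBBB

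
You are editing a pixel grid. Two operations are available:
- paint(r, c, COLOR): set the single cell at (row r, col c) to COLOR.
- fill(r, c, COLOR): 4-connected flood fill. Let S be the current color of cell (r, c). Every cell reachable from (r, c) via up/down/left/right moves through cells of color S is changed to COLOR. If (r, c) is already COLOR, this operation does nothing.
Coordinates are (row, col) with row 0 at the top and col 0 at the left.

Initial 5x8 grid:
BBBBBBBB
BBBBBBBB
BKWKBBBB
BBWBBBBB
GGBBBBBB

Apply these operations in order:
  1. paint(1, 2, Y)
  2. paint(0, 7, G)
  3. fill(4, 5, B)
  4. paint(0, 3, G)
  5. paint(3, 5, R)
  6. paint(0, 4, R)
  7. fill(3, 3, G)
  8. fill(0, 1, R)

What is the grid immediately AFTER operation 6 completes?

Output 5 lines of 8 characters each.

Answer: BBBGRBBG
BBYBBBBB
BKWKBBBB
BBWBBRBB
GGBBBBBB

Derivation:
After op 1 paint(1,2,Y):
BBBBBBBB
BBYBBBBB
BKWKBBBB
BBWBBBBB
GGBBBBBB
After op 2 paint(0,7,G):
BBBBBBBG
BBYBBBBB
BKWKBBBB
BBWBBBBB
GGBBBBBB
After op 3 fill(4,5,B) [0 cells changed]:
BBBBBBBG
BBYBBBBB
BKWKBBBB
BBWBBBBB
GGBBBBBB
After op 4 paint(0,3,G):
BBBGBBBG
BBYBBBBB
BKWKBBBB
BBWBBBBB
GGBBBBBB
After op 5 paint(3,5,R):
BBBGBBBG
BBYBBBBB
BKWKBBBB
BBWBBRBB
GGBBBBBB
After op 6 paint(0,4,R):
BBBGRBBG
BBYBBBBB
BKWKBBBB
BBWBBRBB
GGBBBBBB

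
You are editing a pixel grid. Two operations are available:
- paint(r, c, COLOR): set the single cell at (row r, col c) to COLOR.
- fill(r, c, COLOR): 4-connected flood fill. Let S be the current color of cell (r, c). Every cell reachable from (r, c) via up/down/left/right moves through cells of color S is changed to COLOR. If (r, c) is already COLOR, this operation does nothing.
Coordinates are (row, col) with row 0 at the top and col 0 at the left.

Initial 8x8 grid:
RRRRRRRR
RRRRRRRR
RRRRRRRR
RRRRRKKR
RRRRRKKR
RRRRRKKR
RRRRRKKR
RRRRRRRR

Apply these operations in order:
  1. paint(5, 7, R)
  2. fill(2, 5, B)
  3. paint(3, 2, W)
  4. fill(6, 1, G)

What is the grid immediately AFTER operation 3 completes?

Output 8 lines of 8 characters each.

Answer: BBBBBBBB
BBBBBBBB
BBBBBBBB
BBWBBKKB
BBBBBKKB
BBBBBKKB
BBBBBKKB
BBBBBBBB

Derivation:
After op 1 paint(5,7,R):
RRRRRRRR
RRRRRRRR
RRRRRRRR
RRRRRKKR
RRRRRKKR
RRRRRKKR
RRRRRKKR
RRRRRRRR
After op 2 fill(2,5,B) [56 cells changed]:
BBBBBBBB
BBBBBBBB
BBBBBBBB
BBBBBKKB
BBBBBKKB
BBBBBKKB
BBBBBKKB
BBBBBBBB
After op 3 paint(3,2,W):
BBBBBBBB
BBBBBBBB
BBBBBBBB
BBWBBKKB
BBBBBKKB
BBBBBKKB
BBBBBKKB
BBBBBBBB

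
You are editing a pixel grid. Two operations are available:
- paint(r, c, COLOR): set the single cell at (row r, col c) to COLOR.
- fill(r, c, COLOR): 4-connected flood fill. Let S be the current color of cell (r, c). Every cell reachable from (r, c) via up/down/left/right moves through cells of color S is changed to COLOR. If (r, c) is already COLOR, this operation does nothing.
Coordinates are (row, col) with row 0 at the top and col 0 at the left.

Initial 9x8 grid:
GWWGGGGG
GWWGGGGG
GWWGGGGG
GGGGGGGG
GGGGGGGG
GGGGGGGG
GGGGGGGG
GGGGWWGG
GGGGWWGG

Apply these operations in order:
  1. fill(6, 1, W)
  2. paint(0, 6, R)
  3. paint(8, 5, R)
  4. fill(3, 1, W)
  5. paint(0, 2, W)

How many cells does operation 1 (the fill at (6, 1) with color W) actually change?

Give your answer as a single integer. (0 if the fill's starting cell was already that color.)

After op 1 fill(6,1,W) [62 cells changed]:
WWWWWWWW
WWWWWWWW
WWWWWWWW
WWWWWWWW
WWWWWWWW
WWWWWWWW
WWWWWWWW
WWWWWWWW
WWWWWWWW

Answer: 62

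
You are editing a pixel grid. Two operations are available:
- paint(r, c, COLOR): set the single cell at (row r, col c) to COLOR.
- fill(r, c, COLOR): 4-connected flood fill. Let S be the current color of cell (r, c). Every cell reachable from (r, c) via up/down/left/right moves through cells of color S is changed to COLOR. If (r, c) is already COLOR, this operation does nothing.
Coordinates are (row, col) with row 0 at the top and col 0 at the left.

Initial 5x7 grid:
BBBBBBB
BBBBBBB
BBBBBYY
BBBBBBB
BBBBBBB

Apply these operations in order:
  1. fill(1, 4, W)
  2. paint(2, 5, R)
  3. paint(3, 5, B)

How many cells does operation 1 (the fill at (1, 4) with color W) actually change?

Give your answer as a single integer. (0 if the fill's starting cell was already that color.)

After op 1 fill(1,4,W) [33 cells changed]:
WWWWWWW
WWWWWWW
WWWWWYY
WWWWWWW
WWWWWWW

Answer: 33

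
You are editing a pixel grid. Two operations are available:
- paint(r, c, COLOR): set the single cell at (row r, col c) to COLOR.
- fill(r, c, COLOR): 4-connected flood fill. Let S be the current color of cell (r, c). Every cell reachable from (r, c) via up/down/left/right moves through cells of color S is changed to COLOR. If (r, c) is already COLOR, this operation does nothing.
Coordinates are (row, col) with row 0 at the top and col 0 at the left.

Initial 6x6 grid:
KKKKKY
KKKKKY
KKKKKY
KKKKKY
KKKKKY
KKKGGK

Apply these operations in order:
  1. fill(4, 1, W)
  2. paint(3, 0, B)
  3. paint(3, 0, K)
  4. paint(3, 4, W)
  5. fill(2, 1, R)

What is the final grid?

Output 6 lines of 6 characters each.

Answer: RRRRRY
RRRRRY
RRRRRY
KRRRRY
RRRRRY
RRRGGK

Derivation:
After op 1 fill(4,1,W) [28 cells changed]:
WWWWWY
WWWWWY
WWWWWY
WWWWWY
WWWWWY
WWWGGK
After op 2 paint(3,0,B):
WWWWWY
WWWWWY
WWWWWY
BWWWWY
WWWWWY
WWWGGK
After op 3 paint(3,0,K):
WWWWWY
WWWWWY
WWWWWY
KWWWWY
WWWWWY
WWWGGK
After op 4 paint(3,4,W):
WWWWWY
WWWWWY
WWWWWY
KWWWWY
WWWWWY
WWWGGK
After op 5 fill(2,1,R) [27 cells changed]:
RRRRRY
RRRRRY
RRRRRY
KRRRRY
RRRRRY
RRRGGK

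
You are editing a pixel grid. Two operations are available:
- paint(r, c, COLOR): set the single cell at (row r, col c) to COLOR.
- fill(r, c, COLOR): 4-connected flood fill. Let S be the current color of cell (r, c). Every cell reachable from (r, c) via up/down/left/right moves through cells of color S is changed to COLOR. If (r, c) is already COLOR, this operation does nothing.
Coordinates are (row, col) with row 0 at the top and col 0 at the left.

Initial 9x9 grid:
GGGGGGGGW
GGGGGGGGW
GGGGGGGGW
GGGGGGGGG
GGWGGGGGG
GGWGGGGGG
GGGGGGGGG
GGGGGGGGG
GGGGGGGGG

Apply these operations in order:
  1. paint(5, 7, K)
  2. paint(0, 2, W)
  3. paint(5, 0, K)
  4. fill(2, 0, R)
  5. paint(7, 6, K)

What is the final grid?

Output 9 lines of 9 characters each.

After op 1 paint(5,7,K):
GGGGGGGGW
GGGGGGGGW
GGGGGGGGW
GGGGGGGGG
GGWGGGGGG
GGWGGGGKG
GGGGGGGGG
GGGGGGGGG
GGGGGGGGG
After op 2 paint(0,2,W):
GGWGGGGGW
GGGGGGGGW
GGGGGGGGW
GGGGGGGGG
GGWGGGGGG
GGWGGGGKG
GGGGGGGGG
GGGGGGGGG
GGGGGGGGG
After op 3 paint(5,0,K):
GGWGGGGGW
GGGGGGGGW
GGGGGGGGW
GGGGGGGGG
GGWGGGGGG
KGWGGGGKG
GGGGGGGGG
GGGGGGGGG
GGGGGGGGG
After op 4 fill(2,0,R) [73 cells changed]:
RRWRRRRRW
RRRRRRRRW
RRRRRRRRW
RRRRRRRRR
RRWRRRRRR
KRWRRRRKR
RRRRRRRRR
RRRRRRRRR
RRRRRRRRR
After op 5 paint(7,6,K):
RRWRRRRRW
RRRRRRRRW
RRRRRRRRW
RRRRRRRRR
RRWRRRRRR
KRWRRRRKR
RRRRRRRRR
RRRRRRKRR
RRRRRRRRR

Answer: RRWRRRRRW
RRRRRRRRW
RRRRRRRRW
RRRRRRRRR
RRWRRRRRR
KRWRRRRKR
RRRRRRRRR
RRRRRRKRR
RRRRRRRRR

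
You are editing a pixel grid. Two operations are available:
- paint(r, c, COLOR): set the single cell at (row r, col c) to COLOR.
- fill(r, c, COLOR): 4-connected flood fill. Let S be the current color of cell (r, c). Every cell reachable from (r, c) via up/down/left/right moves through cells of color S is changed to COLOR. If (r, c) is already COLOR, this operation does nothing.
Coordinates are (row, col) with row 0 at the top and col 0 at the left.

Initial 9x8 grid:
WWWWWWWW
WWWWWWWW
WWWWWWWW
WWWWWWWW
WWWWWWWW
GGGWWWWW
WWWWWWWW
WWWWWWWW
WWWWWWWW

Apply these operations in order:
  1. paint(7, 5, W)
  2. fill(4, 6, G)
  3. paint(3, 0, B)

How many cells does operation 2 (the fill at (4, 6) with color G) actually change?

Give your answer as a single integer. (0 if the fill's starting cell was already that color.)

After op 1 paint(7,5,W):
WWWWWWWW
WWWWWWWW
WWWWWWWW
WWWWWWWW
WWWWWWWW
GGGWWWWW
WWWWWWWW
WWWWWWWW
WWWWWWWW
After op 2 fill(4,6,G) [69 cells changed]:
GGGGGGGG
GGGGGGGG
GGGGGGGG
GGGGGGGG
GGGGGGGG
GGGGGGGG
GGGGGGGG
GGGGGGGG
GGGGGGGG

Answer: 69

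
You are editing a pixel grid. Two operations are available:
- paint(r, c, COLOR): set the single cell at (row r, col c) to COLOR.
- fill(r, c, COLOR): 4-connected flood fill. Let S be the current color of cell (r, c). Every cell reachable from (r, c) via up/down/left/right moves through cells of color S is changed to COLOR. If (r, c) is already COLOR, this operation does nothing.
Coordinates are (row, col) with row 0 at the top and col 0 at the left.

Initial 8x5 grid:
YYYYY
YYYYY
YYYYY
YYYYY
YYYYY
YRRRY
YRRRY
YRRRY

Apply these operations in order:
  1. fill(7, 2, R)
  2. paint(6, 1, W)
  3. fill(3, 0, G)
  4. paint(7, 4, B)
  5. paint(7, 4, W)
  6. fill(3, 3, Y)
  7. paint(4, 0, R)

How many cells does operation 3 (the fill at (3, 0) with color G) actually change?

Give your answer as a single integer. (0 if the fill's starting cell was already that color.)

After op 1 fill(7,2,R) [0 cells changed]:
YYYYY
YYYYY
YYYYY
YYYYY
YYYYY
YRRRY
YRRRY
YRRRY
After op 2 paint(6,1,W):
YYYYY
YYYYY
YYYYY
YYYYY
YYYYY
YRRRY
YWRRY
YRRRY
After op 3 fill(3,0,G) [31 cells changed]:
GGGGG
GGGGG
GGGGG
GGGGG
GGGGG
GRRRG
GWRRG
GRRRG

Answer: 31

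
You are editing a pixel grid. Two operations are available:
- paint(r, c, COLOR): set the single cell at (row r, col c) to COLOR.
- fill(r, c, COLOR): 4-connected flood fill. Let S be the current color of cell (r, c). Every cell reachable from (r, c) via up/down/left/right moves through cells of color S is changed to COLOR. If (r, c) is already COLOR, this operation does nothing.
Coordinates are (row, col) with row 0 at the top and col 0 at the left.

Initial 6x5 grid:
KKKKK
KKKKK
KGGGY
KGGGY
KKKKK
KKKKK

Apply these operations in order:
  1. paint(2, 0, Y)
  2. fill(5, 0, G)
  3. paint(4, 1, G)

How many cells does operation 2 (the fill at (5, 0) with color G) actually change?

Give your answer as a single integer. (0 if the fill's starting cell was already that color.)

Answer: 11

Derivation:
After op 1 paint(2,0,Y):
KKKKK
KKKKK
YGGGY
KGGGY
KKKKK
KKKKK
After op 2 fill(5,0,G) [11 cells changed]:
KKKKK
KKKKK
YGGGY
GGGGY
GGGGG
GGGGG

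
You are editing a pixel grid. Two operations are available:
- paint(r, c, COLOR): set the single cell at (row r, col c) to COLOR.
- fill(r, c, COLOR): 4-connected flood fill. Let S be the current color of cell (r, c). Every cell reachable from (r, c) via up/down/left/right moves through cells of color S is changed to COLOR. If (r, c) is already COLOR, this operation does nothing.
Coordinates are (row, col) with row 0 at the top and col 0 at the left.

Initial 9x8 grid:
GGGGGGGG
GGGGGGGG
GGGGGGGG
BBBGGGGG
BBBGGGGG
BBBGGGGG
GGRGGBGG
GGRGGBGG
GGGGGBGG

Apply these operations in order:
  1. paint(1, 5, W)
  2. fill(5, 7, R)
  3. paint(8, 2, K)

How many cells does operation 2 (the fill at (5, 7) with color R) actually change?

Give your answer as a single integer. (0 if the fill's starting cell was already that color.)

After op 1 paint(1,5,W):
GGGGGGGG
GGGGGWGG
GGGGGGGG
BBBGGGGG
BBBGGGGG
BBBGGGGG
GGRGGBGG
GGRGGBGG
GGGGGBGG
After op 2 fill(5,7,R) [57 cells changed]:
RRRRRRRR
RRRRRWRR
RRRRRRRR
BBBRRRRR
BBBRRRRR
BBBRRRRR
RRRRRBRR
RRRRRBRR
RRRRRBRR

Answer: 57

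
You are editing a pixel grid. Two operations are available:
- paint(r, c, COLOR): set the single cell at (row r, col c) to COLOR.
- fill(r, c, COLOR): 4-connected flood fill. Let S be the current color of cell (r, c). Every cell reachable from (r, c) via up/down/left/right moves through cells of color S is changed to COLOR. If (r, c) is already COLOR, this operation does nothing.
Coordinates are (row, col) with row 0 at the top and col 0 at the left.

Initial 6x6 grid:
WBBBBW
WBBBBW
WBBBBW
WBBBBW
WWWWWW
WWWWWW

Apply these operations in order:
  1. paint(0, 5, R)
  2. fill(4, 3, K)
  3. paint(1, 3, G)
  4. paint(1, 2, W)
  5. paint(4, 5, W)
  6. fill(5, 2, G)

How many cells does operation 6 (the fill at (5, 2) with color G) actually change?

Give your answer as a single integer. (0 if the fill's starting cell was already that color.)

After op 1 paint(0,5,R):
WBBBBR
WBBBBW
WBBBBW
WBBBBW
WWWWWW
WWWWWW
After op 2 fill(4,3,K) [19 cells changed]:
KBBBBR
KBBBBK
KBBBBK
KBBBBK
KKKKKK
KKKKKK
After op 3 paint(1,3,G):
KBBBBR
KBBGBK
KBBBBK
KBBBBK
KKKKKK
KKKKKK
After op 4 paint(1,2,W):
KBBBBR
KBWGBK
KBBBBK
KBBBBK
KKKKKK
KKKKKK
After op 5 paint(4,5,W):
KBBBBR
KBWGBK
KBBBBK
KBBBBK
KKKKKW
KKKKKK
After op 6 fill(5,2,G) [15 cells changed]:
GBBBBR
GBWGBK
GBBBBK
GBBBBK
GGGGGW
GGGGGG

Answer: 15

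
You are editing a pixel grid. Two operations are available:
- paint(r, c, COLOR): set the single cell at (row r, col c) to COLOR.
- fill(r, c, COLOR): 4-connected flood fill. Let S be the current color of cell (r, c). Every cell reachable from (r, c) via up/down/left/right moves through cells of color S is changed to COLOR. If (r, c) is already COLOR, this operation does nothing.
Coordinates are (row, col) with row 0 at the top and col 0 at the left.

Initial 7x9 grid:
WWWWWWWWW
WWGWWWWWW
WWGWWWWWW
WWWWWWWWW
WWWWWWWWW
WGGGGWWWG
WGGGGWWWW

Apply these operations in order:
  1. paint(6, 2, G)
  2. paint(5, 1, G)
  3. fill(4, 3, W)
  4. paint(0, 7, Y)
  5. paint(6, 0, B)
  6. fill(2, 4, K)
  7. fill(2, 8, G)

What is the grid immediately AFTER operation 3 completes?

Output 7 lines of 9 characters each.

After op 1 paint(6,2,G):
WWWWWWWWW
WWGWWWWWW
WWGWWWWWW
WWWWWWWWW
WWWWWWWWW
WGGGGWWWG
WGGGGWWWW
After op 2 paint(5,1,G):
WWWWWWWWW
WWGWWWWWW
WWGWWWWWW
WWWWWWWWW
WWWWWWWWW
WGGGGWWWG
WGGGGWWWW
After op 3 fill(4,3,W) [0 cells changed]:
WWWWWWWWW
WWGWWWWWW
WWGWWWWWW
WWWWWWWWW
WWWWWWWWW
WGGGGWWWG
WGGGGWWWW

Answer: WWWWWWWWW
WWGWWWWWW
WWGWWWWWW
WWWWWWWWW
WWWWWWWWW
WGGGGWWWG
WGGGGWWWW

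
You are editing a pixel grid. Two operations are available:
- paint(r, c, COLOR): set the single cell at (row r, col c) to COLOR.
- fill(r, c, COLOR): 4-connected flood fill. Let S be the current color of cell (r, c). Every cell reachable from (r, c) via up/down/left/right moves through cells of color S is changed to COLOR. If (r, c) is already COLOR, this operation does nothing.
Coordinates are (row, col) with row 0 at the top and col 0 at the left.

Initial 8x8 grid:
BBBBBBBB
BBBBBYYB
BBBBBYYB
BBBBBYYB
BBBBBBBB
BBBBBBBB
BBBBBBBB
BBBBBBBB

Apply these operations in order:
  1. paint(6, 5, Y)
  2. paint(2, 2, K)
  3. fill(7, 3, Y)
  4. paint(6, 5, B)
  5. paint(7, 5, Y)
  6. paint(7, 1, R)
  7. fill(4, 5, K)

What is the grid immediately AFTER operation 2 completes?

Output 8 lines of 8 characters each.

Answer: BBBBBBBB
BBBBBYYB
BBKBBYYB
BBBBBYYB
BBBBBBBB
BBBBBBBB
BBBBBYBB
BBBBBBBB

Derivation:
After op 1 paint(6,5,Y):
BBBBBBBB
BBBBBYYB
BBBBBYYB
BBBBBYYB
BBBBBBBB
BBBBBBBB
BBBBBYBB
BBBBBBBB
After op 2 paint(2,2,K):
BBBBBBBB
BBBBBYYB
BBKBBYYB
BBBBBYYB
BBBBBBBB
BBBBBBBB
BBBBBYBB
BBBBBBBB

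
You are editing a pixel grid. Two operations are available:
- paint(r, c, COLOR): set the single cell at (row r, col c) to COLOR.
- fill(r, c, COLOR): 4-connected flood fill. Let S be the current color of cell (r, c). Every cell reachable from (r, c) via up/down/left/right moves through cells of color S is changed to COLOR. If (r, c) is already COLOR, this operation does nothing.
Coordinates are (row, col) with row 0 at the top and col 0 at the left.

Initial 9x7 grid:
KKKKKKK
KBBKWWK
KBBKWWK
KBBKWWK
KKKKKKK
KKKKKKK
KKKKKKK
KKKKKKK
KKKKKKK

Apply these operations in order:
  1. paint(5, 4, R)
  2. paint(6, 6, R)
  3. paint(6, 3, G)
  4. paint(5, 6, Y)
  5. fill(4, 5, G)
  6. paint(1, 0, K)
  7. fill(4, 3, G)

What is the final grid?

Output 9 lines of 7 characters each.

After op 1 paint(5,4,R):
KKKKKKK
KBBKWWK
KBBKWWK
KBBKWWK
KKKKKKK
KKKKRKK
KKKKKKK
KKKKKKK
KKKKKKK
After op 2 paint(6,6,R):
KKKKKKK
KBBKWWK
KBBKWWK
KBBKWWK
KKKKKKK
KKKKRKK
KKKKKKR
KKKKKKK
KKKKKKK
After op 3 paint(6,3,G):
KKKKKKK
KBBKWWK
KBBKWWK
KBBKWWK
KKKKKKK
KKKKRKK
KKKGKKR
KKKKKKK
KKKKKKK
After op 4 paint(5,6,Y):
KKKKKKK
KBBKWWK
KBBKWWK
KBBKWWK
KKKKKKK
KKKKRKY
KKKGKKR
KKKKKKK
KKKKKKK
After op 5 fill(4,5,G) [47 cells changed]:
GGGGGGG
GBBGWWG
GBBGWWG
GBBGWWG
GGGGGGG
GGGGRGY
GGGGGGR
GGGGGGG
GGGGGGG
After op 6 paint(1,0,K):
GGGGGGG
KBBGWWG
GBBGWWG
GBBGWWG
GGGGGGG
GGGGRGY
GGGGGGR
GGGGGGG
GGGGGGG
After op 7 fill(4,3,G) [0 cells changed]:
GGGGGGG
KBBGWWG
GBBGWWG
GBBGWWG
GGGGGGG
GGGGRGY
GGGGGGR
GGGGGGG
GGGGGGG

Answer: GGGGGGG
KBBGWWG
GBBGWWG
GBBGWWG
GGGGGGG
GGGGRGY
GGGGGGR
GGGGGGG
GGGGGGG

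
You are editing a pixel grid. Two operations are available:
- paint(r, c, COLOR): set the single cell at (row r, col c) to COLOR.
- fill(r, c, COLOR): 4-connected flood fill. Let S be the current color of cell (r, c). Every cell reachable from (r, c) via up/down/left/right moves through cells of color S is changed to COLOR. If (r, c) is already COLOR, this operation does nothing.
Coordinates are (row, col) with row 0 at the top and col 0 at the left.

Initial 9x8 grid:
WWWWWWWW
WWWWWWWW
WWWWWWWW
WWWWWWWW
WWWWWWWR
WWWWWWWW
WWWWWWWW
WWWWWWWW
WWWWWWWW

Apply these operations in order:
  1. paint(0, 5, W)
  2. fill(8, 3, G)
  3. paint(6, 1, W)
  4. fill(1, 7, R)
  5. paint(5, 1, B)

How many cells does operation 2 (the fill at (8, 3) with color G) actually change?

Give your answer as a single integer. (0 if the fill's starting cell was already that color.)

After op 1 paint(0,5,W):
WWWWWWWW
WWWWWWWW
WWWWWWWW
WWWWWWWW
WWWWWWWR
WWWWWWWW
WWWWWWWW
WWWWWWWW
WWWWWWWW
After op 2 fill(8,3,G) [71 cells changed]:
GGGGGGGG
GGGGGGGG
GGGGGGGG
GGGGGGGG
GGGGGGGR
GGGGGGGG
GGGGGGGG
GGGGGGGG
GGGGGGGG

Answer: 71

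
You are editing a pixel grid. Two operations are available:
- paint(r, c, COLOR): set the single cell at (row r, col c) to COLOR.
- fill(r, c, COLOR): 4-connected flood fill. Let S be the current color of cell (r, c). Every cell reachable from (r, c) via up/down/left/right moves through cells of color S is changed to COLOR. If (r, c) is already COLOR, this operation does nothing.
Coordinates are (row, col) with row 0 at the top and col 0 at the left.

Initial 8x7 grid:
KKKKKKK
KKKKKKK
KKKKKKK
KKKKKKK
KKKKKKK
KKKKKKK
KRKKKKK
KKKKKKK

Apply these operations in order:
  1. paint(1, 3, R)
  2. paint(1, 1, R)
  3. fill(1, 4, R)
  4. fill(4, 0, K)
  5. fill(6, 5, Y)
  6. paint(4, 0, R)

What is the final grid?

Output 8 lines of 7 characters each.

After op 1 paint(1,3,R):
KKKKKKK
KKKRKKK
KKKKKKK
KKKKKKK
KKKKKKK
KKKKKKK
KRKKKKK
KKKKKKK
After op 2 paint(1,1,R):
KKKKKKK
KRKRKKK
KKKKKKK
KKKKKKK
KKKKKKK
KKKKKKK
KRKKKKK
KKKKKKK
After op 3 fill(1,4,R) [53 cells changed]:
RRRRRRR
RRRRRRR
RRRRRRR
RRRRRRR
RRRRRRR
RRRRRRR
RRRRRRR
RRRRRRR
After op 4 fill(4,0,K) [56 cells changed]:
KKKKKKK
KKKKKKK
KKKKKKK
KKKKKKK
KKKKKKK
KKKKKKK
KKKKKKK
KKKKKKK
After op 5 fill(6,5,Y) [56 cells changed]:
YYYYYYY
YYYYYYY
YYYYYYY
YYYYYYY
YYYYYYY
YYYYYYY
YYYYYYY
YYYYYYY
After op 6 paint(4,0,R):
YYYYYYY
YYYYYYY
YYYYYYY
YYYYYYY
RYYYYYY
YYYYYYY
YYYYYYY
YYYYYYY

Answer: YYYYYYY
YYYYYYY
YYYYYYY
YYYYYYY
RYYYYYY
YYYYYYY
YYYYYYY
YYYYYYY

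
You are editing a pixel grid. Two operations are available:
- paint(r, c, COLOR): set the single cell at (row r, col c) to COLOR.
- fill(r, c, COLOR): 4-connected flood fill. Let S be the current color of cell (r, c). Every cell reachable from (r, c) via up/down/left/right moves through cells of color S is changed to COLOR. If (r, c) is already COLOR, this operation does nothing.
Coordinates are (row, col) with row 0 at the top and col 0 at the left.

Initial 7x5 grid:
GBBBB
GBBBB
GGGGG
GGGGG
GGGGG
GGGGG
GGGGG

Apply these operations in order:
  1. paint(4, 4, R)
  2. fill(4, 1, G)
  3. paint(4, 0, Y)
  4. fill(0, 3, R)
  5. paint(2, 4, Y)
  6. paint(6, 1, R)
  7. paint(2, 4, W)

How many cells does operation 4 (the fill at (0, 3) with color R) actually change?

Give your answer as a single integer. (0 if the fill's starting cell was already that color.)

Answer: 8

Derivation:
After op 1 paint(4,4,R):
GBBBB
GBBBB
GGGGG
GGGGG
GGGGR
GGGGG
GGGGG
After op 2 fill(4,1,G) [0 cells changed]:
GBBBB
GBBBB
GGGGG
GGGGG
GGGGR
GGGGG
GGGGG
After op 3 paint(4,0,Y):
GBBBB
GBBBB
GGGGG
GGGGG
YGGGR
GGGGG
GGGGG
After op 4 fill(0,3,R) [8 cells changed]:
GRRRR
GRRRR
GGGGG
GGGGG
YGGGR
GGGGG
GGGGG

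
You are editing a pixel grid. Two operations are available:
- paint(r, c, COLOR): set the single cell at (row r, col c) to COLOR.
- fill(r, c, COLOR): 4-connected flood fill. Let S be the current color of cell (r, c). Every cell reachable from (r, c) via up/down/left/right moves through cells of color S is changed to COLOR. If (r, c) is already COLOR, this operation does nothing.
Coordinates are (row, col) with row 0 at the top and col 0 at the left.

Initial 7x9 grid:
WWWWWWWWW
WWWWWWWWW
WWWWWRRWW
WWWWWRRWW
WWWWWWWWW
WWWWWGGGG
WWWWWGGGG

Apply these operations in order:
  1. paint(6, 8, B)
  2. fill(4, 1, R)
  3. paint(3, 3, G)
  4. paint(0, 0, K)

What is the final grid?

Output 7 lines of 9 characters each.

Answer: KRRRRRRRR
RRRRRRRRR
RRRRRRRRR
RRRGRRRRR
RRRRRRRRR
RRRRRGGGG
RRRRRGGGB

Derivation:
After op 1 paint(6,8,B):
WWWWWWWWW
WWWWWWWWW
WWWWWRRWW
WWWWWRRWW
WWWWWWWWW
WWWWWGGGG
WWWWWGGGB
After op 2 fill(4,1,R) [51 cells changed]:
RRRRRRRRR
RRRRRRRRR
RRRRRRRRR
RRRRRRRRR
RRRRRRRRR
RRRRRGGGG
RRRRRGGGB
After op 3 paint(3,3,G):
RRRRRRRRR
RRRRRRRRR
RRRRRRRRR
RRRGRRRRR
RRRRRRRRR
RRRRRGGGG
RRRRRGGGB
After op 4 paint(0,0,K):
KRRRRRRRR
RRRRRRRRR
RRRRRRRRR
RRRGRRRRR
RRRRRRRRR
RRRRRGGGG
RRRRRGGGB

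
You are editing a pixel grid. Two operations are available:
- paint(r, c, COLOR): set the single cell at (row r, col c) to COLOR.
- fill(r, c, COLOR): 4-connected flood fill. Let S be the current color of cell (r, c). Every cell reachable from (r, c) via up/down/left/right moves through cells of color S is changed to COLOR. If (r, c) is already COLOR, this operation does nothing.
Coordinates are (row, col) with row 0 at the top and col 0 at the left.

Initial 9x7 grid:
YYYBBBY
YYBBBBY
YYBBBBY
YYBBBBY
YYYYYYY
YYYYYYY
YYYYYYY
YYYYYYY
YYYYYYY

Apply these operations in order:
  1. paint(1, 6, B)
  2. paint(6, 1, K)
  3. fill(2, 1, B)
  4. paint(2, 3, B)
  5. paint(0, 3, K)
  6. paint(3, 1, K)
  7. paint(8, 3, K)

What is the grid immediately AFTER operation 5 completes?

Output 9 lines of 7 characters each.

Answer: BBBKBBY
BBBBBBB
BBBBBBB
BBBBBBB
BBBBBBB
BBBBBBB
BKBBBBB
BBBBBBB
BBBBBBB

Derivation:
After op 1 paint(1,6,B):
YYYBBBY
YYBBBBB
YYBBBBY
YYBBBBY
YYYYYYY
YYYYYYY
YYYYYYY
YYYYYYY
YYYYYYY
After op 2 paint(6,1,K):
YYYBBBY
YYBBBBB
YYBBBBY
YYBBBBY
YYYYYYY
YYYYYYY
YKYYYYY
YYYYYYY
YYYYYYY
After op 3 fill(2,1,B) [45 cells changed]:
BBBBBBY
BBBBBBB
BBBBBBB
BBBBBBB
BBBBBBB
BBBBBBB
BKBBBBB
BBBBBBB
BBBBBBB
After op 4 paint(2,3,B):
BBBBBBY
BBBBBBB
BBBBBBB
BBBBBBB
BBBBBBB
BBBBBBB
BKBBBBB
BBBBBBB
BBBBBBB
After op 5 paint(0,3,K):
BBBKBBY
BBBBBBB
BBBBBBB
BBBBBBB
BBBBBBB
BBBBBBB
BKBBBBB
BBBBBBB
BBBBBBB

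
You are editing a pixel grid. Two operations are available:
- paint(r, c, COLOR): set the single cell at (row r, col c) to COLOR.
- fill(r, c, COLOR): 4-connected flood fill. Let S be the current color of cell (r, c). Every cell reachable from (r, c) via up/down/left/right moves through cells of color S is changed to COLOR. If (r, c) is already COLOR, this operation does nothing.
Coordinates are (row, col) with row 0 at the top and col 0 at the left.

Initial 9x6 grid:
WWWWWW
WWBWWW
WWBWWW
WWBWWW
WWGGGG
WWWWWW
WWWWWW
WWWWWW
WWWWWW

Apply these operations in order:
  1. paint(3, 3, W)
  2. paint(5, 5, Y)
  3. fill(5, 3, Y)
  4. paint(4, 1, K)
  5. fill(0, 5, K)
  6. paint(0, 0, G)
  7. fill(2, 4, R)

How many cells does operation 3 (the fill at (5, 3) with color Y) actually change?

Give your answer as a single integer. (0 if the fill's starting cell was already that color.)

Answer: 46

Derivation:
After op 1 paint(3,3,W):
WWWWWW
WWBWWW
WWBWWW
WWBWWW
WWGGGG
WWWWWW
WWWWWW
WWWWWW
WWWWWW
After op 2 paint(5,5,Y):
WWWWWW
WWBWWW
WWBWWW
WWBWWW
WWGGGG
WWWWWY
WWWWWW
WWWWWW
WWWWWW
After op 3 fill(5,3,Y) [46 cells changed]:
YYYYYY
YYBYYY
YYBYYY
YYBYYY
YYGGGG
YYYYYY
YYYYYY
YYYYYY
YYYYYY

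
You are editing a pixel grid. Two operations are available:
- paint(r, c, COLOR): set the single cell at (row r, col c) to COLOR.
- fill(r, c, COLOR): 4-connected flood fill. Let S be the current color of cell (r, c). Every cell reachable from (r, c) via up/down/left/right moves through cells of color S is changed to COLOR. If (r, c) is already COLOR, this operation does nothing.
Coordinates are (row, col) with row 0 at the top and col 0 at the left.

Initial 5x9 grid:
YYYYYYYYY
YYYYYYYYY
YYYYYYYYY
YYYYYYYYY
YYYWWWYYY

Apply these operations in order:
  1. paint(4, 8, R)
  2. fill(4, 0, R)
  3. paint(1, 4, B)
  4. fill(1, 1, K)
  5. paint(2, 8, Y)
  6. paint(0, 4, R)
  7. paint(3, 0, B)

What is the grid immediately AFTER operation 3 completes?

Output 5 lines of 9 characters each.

After op 1 paint(4,8,R):
YYYYYYYYY
YYYYYYYYY
YYYYYYYYY
YYYYYYYYY
YYYWWWYYR
After op 2 fill(4,0,R) [41 cells changed]:
RRRRRRRRR
RRRRRRRRR
RRRRRRRRR
RRRRRRRRR
RRRWWWRRR
After op 3 paint(1,4,B):
RRRRRRRRR
RRRRBRRRR
RRRRRRRRR
RRRRRRRRR
RRRWWWRRR

Answer: RRRRRRRRR
RRRRBRRRR
RRRRRRRRR
RRRRRRRRR
RRRWWWRRR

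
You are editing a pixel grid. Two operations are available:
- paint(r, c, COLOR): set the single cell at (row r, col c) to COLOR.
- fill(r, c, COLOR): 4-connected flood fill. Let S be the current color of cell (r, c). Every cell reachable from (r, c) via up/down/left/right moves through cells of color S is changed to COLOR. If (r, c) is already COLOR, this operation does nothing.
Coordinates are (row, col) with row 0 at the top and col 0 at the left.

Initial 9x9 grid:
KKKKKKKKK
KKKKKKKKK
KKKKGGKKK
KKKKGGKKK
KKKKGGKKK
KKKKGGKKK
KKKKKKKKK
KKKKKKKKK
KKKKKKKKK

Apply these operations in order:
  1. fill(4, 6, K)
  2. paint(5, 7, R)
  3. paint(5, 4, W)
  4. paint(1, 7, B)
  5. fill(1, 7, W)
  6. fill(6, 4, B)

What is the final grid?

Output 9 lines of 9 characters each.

Answer: BBBBBBBBB
BBBBBBBWB
BBBBGGBBB
BBBBGGBBB
BBBBGGBBB
BBBBWGBRB
BBBBBBBBB
BBBBBBBBB
BBBBBBBBB

Derivation:
After op 1 fill(4,6,K) [0 cells changed]:
KKKKKKKKK
KKKKKKKKK
KKKKGGKKK
KKKKGGKKK
KKKKGGKKK
KKKKGGKKK
KKKKKKKKK
KKKKKKKKK
KKKKKKKKK
After op 2 paint(5,7,R):
KKKKKKKKK
KKKKKKKKK
KKKKGGKKK
KKKKGGKKK
KKKKGGKKK
KKKKGGKRK
KKKKKKKKK
KKKKKKKKK
KKKKKKKKK
After op 3 paint(5,4,W):
KKKKKKKKK
KKKKKKKKK
KKKKGGKKK
KKKKGGKKK
KKKKGGKKK
KKKKWGKRK
KKKKKKKKK
KKKKKKKKK
KKKKKKKKK
After op 4 paint(1,7,B):
KKKKKKKKK
KKKKKKKBK
KKKKGGKKK
KKKKGGKKK
KKKKGGKKK
KKKKWGKRK
KKKKKKKKK
KKKKKKKKK
KKKKKKKKK
After op 5 fill(1,7,W) [1 cells changed]:
KKKKKKKKK
KKKKKKKWK
KKKKGGKKK
KKKKGGKKK
KKKKGGKKK
KKKKWGKRK
KKKKKKKKK
KKKKKKKKK
KKKKKKKKK
After op 6 fill(6,4,B) [71 cells changed]:
BBBBBBBBB
BBBBBBBWB
BBBBGGBBB
BBBBGGBBB
BBBBGGBBB
BBBBWGBRB
BBBBBBBBB
BBBBBBBBB
BBBBBBBBB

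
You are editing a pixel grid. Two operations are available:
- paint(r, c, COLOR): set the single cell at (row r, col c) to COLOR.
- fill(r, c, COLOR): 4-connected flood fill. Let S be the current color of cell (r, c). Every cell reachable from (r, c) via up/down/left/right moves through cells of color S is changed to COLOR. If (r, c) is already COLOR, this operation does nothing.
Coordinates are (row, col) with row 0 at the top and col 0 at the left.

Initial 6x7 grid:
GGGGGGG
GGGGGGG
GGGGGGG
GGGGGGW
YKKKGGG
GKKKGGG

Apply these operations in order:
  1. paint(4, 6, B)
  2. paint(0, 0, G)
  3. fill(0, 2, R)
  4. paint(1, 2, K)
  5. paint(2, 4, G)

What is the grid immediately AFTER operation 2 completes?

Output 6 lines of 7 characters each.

After op 1 paint(4,6,B):
GGGGGGG
GGGGGGG
GGGGGGG
GGGGGGW
YKKKGGB
GKKKGGG
After op 2 paint(0,0,G):
GGGGGGG
GGGGGGG
GGGGGGG
GGGGGGW
YKKKGGB
GKKKGGG

Answer: GGGGGGG
GGGGGGG
GGGGGGG
GGGGGGW
YKKKGGB
GKKKGGG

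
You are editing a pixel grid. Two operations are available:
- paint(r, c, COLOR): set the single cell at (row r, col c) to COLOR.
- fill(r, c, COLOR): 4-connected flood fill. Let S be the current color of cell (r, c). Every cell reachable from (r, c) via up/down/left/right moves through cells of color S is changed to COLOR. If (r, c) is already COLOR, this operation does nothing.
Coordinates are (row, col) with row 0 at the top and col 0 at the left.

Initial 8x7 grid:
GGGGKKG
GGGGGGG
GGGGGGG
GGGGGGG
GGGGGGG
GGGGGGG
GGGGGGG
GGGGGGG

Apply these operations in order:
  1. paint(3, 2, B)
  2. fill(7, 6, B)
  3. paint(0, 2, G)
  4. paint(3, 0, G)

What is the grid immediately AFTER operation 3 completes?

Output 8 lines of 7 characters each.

Answer: BBGBKKB
BBBBBBB
BBBBBBB
BBBBBBB
BBBBBBB
BBBBBBB
BBBBBBB
BBBBBBB

Derivation:
After op 1 paint(3,2,B):
GGGGKKG
GGGGGGG
GGGGGGG
GGBGGGG
GGGGGGG
GGGGGGG
GGGGGGG
GGGGGGG
After op 2 fill(7,6,B) [53 cells changed]:
BBBBKKB
BBBBBBB
BBBBBBB
BBBBBBB
BBBBBBB
BBBBBBB
BBBBBBB
BBBBBBB
After op 3 paint(0,2,G):
BBGBKKB
BBBBBBB
BBBBBBB
BBBBBBB
BBBBBBB
BBBBBBB
BBBBBBB
BBBBBBB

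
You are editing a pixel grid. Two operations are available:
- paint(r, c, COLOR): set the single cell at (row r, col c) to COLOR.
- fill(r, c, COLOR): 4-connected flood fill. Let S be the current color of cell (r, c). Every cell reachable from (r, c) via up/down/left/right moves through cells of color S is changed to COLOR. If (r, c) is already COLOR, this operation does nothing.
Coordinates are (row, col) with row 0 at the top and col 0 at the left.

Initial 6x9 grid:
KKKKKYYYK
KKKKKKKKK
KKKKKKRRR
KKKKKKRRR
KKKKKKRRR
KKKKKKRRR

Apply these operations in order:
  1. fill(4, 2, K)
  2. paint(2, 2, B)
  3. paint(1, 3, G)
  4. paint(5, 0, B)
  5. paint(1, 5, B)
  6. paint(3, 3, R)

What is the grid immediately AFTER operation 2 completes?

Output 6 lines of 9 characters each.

Answer: KKKKKYYYK
KKKKKKKKK
KKBKKKRRR
KKKKKKRRR
KKKKKKRRR
KKKKKKRRR

Derivation:
After op 1 fill(4,2,K) [0 cells changed]:
KKKKKYYYK
KKKKKKKKK
KKKKKKRRR
KKKKKKRRR
KKKKKKRRR
KKKKKKRRR
After op 2 paint(2,2,B):
KKKKKYYYK
KKKKKKKKK
KKBKKKRRR
KKKKKKRRR
KKKKKKRRR
KKKKKKRRR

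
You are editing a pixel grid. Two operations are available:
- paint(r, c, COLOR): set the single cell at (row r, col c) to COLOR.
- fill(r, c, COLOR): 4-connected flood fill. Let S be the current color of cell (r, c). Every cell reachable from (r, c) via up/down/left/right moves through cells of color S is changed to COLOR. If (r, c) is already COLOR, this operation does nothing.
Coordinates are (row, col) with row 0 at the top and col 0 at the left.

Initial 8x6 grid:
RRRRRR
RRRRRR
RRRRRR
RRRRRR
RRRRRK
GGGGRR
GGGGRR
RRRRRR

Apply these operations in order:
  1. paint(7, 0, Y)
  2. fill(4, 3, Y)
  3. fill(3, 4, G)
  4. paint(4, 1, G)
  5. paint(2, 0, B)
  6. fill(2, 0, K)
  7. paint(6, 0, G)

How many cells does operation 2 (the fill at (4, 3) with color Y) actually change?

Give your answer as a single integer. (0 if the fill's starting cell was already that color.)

After op 1 paint(7,0,Y):
RRRRRR
RRRRRR
RRRRRR
RRRRRR
RRRRRK
GGGGRR
GGGGRR
YRRRRR
After op 2 fill(4,3,Y) [38 cells changed]:
YYYYYY
YYYYYY
YYYYYY
YYYYYY
YYYYYK
GGGGYY
GGGGYY
YYYYYY

Answer: 38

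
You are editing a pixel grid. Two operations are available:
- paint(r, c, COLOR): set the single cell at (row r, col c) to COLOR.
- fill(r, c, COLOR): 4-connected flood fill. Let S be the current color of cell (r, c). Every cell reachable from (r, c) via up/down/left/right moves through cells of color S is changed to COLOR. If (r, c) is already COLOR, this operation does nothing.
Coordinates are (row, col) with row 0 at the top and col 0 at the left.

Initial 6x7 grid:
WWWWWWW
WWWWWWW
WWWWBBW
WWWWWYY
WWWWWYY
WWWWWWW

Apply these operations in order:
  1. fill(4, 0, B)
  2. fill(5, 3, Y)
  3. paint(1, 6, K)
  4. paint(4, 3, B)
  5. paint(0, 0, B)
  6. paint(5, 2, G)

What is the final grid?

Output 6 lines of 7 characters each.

Answer: BYYYYYY
YYYYYYK
YYYYYYY
YYYYYYY
YYYBYYY
YYGYYYY

Derivation:
After op 1 fill(4,0,B) [36 cells changed]:
BBBBBBB
BBBBBBB
BBBBBBB
BBBBBYY
BBBBBYY
BBBBBBB
After op 2 fill(5,3,Y) [38 cells changed]:
YYYYYYY
YYYYYYY
YYYYYYY
YYYYYYY
YYYYYYY
YYYYYYY
After op 3 paint(1,6,K):
YYYYYYY
YYYYYYK
YYYYYYY
YYYYYYY
YYYYYYY
YYYYYYY
After op 4 paint(4,3,B):
YYYYYYY
YYYYYYK
YYYYYYY
YYYYYYY
YYYBYYY
YYYYYYY
After op 5 paint(0,0,B):
BYYYYYY
YYYYYYK
YYYYYYY
YYYYYYY
YYYBYYY
YYYYYYY
After op 6 paint(5,2,G):
BYYYYYY
YYYYYYK
YYYYYYY
YYYYYYY
YYYBYYY
YYGYYYY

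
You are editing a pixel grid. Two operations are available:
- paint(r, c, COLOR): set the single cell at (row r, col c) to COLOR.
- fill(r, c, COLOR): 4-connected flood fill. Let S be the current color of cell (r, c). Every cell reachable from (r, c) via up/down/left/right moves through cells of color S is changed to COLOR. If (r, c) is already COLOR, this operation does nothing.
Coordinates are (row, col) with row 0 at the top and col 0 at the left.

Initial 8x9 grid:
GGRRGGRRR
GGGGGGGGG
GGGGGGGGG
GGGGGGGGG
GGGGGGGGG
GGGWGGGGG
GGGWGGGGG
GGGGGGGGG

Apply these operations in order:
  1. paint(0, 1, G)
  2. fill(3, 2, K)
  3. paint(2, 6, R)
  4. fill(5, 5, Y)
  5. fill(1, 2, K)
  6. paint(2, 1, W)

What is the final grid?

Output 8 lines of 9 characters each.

Answer: KKRRKKRRR
KKKKKKKKK
KWKKKKRKK
KKKKKKKKK
KKKKKKKKK
KKKWKKKKK
KKKWKKKKK
KKKKKKKKK

Derivation:
After op 1 paint(0,1,G):
GGRRGGRRR
GGGGGGGGG
GGGGGGGGG
GGGGGGGGG
GGGGGGGGG
GGGWGGGGG
GGGWGGGGG
GGGGGGGGG
After op 2 fill(3,2,K) [65 cells changed]:
KKRRKKRRR
KKKKKKKKK
KKKKKKKKK
KKKKKKKKK
KKKKKKKKK
KKKWKKKKK
KKKWKKKKK
KKKKKKKKK
After op 3 paint(2,6,R):
KKRRKKRRR
KKKKKKKKK
KKKKKKRKK
KKKKKKKKK
KKKKKKKKK
KKKWKKKKK
KKKWKKKKK
KKKKKKKKK
After op 4 fill(5,5,Y) [64 cells changed]:
YYRRYYRRR
YYYYYYYYY
YYYYYYRYY
YYYYYYYYY
YYYYYYYYY
YYYWYYYYY
YYYWYYYYY
YYYYYYYYY
After op 5 fill(1,2,K) [64 cells changed]:
KKRRKKRRR
KKKKKKKKK
KKKKKKRKK
KKKKKKKKK
KKKKKKKKK
KKKWKKKKK
KKKWKKKKK
KKKKKKKKK
After op 6 paint(2,1,W):
KKRRKKRRR
KKKKKKKKK
KWKKKKRKK
KKKKKKKKK
KKKKKKKKK
KKKWKKKKK
KKKWKKKKK
KKKKKKKKK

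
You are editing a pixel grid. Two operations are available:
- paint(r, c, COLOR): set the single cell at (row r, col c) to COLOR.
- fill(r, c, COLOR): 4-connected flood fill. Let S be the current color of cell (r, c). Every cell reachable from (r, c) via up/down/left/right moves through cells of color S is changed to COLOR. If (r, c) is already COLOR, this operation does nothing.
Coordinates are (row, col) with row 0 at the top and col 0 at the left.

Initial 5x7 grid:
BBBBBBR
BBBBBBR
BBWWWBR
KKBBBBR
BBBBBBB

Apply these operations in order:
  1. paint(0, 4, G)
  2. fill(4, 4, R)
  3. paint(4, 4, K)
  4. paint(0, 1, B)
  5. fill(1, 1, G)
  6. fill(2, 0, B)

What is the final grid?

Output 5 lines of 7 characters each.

Answer: BBBBBBB
BBBBBBB
BBWWWBB
KKBBBBB
BBBBKBB

Derivation:
After op 1 paint(0,4,G):
BBBBGBR
BBBBBBR
BBWWWBR
KKBBBBR
BBBBBBB
After op 2 fill(4,4,R) [25 cells changed]:
RRRRGRR
RRRRRRR
RRWWWRR
KKRRRRR
RRRRRRR
After op 3 paint(4,4,K):
RRRRGRR
RRRRRRR
RRWWWRR
KKRRRRR
RRRRKRR
After op 4 paint(0,1,B):
RBRRGRR
RRRRRRR
RRWWWRR
KKRRRRR
RRRRKRR
After op 5 fill(1,1,G) [27 cells changed]:
GBGGGGG
GGGGGGG
GGWWWGG
KKGGGGG
GGGGKGG
After op 6 fill(2,0,B) [28 cells changed]:
BBBBBBB
BBBBBBB
BBWWWBB
KKBBBBB
BBBBKBB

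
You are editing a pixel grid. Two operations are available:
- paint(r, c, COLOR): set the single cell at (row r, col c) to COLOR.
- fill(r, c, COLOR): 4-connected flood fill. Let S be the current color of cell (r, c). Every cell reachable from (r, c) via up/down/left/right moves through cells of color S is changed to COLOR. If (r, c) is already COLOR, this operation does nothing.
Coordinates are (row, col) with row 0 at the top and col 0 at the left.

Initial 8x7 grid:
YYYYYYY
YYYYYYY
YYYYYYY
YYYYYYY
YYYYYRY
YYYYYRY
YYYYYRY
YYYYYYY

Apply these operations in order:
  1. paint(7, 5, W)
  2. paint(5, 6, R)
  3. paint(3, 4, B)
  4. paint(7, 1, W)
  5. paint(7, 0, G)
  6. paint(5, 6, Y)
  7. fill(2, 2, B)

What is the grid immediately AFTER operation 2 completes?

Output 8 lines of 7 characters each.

After op 1 paint(7,5,W):
YYYYYYY
YYYYYYY
YYYYYYY
YYYYYYY
YYYYYRY
YYYYYRY
YYYYYRY
YYYYYWY
After op 2 paint(5,6,R):
YYYYYYY
YYYYYYY
YYYYYYY
YYYYYYY
YYYYYRY
YYYYYRR
YYYYYRY
YYYYYWY

Answer: YYYYYYY
YYYYYYY
YYYYYYY
YYYYYYY
YYYYYRY
YYYYYRR
YYYYYRY
YYYYYWY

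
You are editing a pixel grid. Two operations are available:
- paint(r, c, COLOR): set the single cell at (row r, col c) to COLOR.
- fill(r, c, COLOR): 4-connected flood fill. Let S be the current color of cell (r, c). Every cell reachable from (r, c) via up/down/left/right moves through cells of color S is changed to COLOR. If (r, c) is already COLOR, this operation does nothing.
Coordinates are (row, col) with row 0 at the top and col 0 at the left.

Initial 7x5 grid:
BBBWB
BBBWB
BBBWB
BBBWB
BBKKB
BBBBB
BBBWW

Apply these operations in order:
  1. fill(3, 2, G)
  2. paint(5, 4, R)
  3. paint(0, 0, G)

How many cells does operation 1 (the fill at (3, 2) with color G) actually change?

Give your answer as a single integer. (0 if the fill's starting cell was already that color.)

After op 1 fill(3,2,G) [27 cells changed]:
GGGWG
GGGWG
GGGWG
GGGWG
GGKKG
GGGGG
GGGWW

Answer: 27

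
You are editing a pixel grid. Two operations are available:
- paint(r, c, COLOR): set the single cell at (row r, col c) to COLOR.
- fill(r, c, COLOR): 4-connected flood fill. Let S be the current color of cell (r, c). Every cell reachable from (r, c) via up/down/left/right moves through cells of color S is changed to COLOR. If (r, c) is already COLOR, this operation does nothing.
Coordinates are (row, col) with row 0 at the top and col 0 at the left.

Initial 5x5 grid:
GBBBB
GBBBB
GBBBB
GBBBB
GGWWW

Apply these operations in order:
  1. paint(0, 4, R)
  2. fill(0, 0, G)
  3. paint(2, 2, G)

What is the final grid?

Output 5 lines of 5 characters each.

Answer: GBBBR
GBBBB
GBGBB
GBBBB
GGWWW

Derivation:
After op 1 paint(0,4,R):
GBBBR
GBBBB
GBBBB
GBBBB
GGWWW
After op 2 fill(0,0,G) [0 cells changed]:
GBBBR
GBBBB
GBBBB
GBBBB
GGWWW
After op 3 paint(2,2,G):
GBBBR
GBBBB
GBGBB
GBBBB
GGWWW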